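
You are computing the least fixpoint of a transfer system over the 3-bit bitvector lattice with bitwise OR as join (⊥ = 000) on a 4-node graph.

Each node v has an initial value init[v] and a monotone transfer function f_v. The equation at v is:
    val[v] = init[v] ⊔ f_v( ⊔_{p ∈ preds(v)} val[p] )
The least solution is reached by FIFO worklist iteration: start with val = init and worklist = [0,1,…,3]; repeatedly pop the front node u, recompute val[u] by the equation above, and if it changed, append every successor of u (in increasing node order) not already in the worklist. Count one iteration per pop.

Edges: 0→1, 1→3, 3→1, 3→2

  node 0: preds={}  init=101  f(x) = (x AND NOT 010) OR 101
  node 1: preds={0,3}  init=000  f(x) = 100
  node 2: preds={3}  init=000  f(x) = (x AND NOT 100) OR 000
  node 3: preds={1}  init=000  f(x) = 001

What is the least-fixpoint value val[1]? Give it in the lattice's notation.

100

Trace (6 dequeues):
  [1] u=0 | in 000 | out 101 | ==
  [2] u=1 | in 101 | out 100 | prev 000 | push {}
  [3] u=2 | in 000 | out 000 | ==
  [4] u=3 | in 100 | out 001 | prev 000 | push {1,2}
  [5] u=1 | in 101 | out 100 | ==
  [6] u=2 | in 001 | out 001 | prev 000 | push {}

Converged values:
  [0] 101
  [1] 100
  [2] 001
  [3] 001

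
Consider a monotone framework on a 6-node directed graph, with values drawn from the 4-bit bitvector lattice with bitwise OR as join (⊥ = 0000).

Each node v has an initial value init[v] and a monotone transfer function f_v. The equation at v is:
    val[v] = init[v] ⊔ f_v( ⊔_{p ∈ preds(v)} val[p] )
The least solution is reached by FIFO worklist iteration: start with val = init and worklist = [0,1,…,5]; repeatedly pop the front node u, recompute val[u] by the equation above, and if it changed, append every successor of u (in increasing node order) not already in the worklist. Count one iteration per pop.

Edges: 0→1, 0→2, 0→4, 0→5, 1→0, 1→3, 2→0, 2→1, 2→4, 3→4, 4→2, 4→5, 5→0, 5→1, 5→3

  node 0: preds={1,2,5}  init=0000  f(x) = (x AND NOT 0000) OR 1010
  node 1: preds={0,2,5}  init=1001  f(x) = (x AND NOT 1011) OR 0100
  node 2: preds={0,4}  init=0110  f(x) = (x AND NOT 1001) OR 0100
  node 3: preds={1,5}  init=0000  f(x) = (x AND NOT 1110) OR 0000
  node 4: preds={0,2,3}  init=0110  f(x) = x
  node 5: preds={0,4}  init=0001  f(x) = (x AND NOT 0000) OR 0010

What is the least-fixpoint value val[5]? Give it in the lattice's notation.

1111

Worklist (10 pops):
  #1 pop 0: in=1111 → 1111 (was 0000); enqueue []
  #2 pop 1: in=1111 → 1101 (was 1001); enqueue [0]
  #3 pop 2: in=1111 → 0110 (no change)
  #4 pop 3: in=1101 → 0001 (was 0000); enqueue []
  #5 pop 4: in=1111 → 1111 (was 0110); enqueue [2]
  #6 pop 5: in=1111 → 1111 (was 0001); enqueue [1,3]
  #7 pop 0: in=1111 → 1111 (no change)
  #8 pop 2: in=1111 → 0110 (no change)
  #9 pop 1: in=1111 → 1101 (no change)
  #10 pop 3: in=1111 → 0001 (no change)

Fixpoint:
  val[0] = 1111
  val[1] = 1101
  val[2] = 0110
  val[3] = 0001
  val[4] = 1111
  val[5] = 1111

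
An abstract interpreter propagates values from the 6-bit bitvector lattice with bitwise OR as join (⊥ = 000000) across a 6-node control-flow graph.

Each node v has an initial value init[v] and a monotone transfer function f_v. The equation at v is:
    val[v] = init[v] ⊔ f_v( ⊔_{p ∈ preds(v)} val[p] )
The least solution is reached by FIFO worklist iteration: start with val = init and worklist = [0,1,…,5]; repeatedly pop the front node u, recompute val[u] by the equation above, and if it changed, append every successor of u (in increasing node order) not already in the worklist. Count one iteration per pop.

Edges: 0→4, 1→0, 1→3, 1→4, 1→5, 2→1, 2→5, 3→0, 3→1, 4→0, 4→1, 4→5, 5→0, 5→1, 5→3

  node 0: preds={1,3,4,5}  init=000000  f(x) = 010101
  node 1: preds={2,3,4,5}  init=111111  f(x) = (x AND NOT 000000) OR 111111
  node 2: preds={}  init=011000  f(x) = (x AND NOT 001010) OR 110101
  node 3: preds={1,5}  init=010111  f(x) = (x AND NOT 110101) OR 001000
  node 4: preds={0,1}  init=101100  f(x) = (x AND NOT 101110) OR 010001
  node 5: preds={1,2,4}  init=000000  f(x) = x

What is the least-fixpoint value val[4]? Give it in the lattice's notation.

111101

Worklist (9 pops):
  #1 pop 0: in=111111 → 010101 (was 000000); enqueue []
  #2 pop 1: in=111111 → 111111 (no change)
  #3 pop 2: in=000000 → 111101 (was 011000); enqueue [1]
  #4 pop 3: in=111111 → 011111 (was 010111); enqueue [0]
  #5 pop 4: in=111111 → 111101 (was 101100); enqueue []
  #6 pop 5: in=111111 → 111111 (was 000000); enqueue [3]
  #7 pop 1: in=111111 → 111111 (no change)
  #8 pop 0: in=111111 → 010101 (no change)
  #9 pop 3: in=111111 → 011111 (no change)

Fixpoint:
  val[0] = 010101
  val[1] = 111111
  val[2] = 111101
  val[3] = 011111
  val[4] = 111101
  val[5] = 111111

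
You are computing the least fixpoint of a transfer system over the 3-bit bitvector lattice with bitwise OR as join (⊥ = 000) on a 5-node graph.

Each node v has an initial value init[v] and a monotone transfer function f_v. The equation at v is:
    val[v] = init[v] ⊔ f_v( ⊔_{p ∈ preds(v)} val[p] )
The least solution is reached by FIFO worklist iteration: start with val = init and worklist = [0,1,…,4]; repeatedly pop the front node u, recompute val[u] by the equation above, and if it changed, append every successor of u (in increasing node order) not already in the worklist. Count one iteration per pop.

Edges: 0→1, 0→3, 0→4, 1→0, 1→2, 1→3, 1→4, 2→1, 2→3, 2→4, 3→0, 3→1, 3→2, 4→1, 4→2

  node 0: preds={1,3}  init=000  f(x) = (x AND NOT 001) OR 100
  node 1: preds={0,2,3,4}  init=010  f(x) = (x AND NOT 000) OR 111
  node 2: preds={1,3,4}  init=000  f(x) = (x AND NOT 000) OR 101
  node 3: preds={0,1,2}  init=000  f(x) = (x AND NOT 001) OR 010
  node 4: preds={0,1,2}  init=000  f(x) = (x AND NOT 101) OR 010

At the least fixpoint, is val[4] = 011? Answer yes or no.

Iteration log — 8 steps:
  step 1. node 0  ⊔preds=010  new=110  old=000  +wl: 
  step 2. node 1  ⊔preds=110  new=111  old=010  +wl: 0
  step 3. node 2  ⊔preds=111  new=111  old=000  +wl: 1
  step 4. node 3  ⊔preds=111  new=110  old=000  +wl: 2
  step 5. node 4  ⊔preds=111  new=010  old=000  +wl: 
  step 6. node 0  ⊔preds=111  new=110  stable
  step 7. node 1  ⊔preds=111  new=111  stable
  step 8. node 2  ⊔preds=111  new=111  stable

Least fixpoint reached:
  node 0: 110
  node 1: 111
  node 2: 111
  node 3: 110
  node 4: 010

no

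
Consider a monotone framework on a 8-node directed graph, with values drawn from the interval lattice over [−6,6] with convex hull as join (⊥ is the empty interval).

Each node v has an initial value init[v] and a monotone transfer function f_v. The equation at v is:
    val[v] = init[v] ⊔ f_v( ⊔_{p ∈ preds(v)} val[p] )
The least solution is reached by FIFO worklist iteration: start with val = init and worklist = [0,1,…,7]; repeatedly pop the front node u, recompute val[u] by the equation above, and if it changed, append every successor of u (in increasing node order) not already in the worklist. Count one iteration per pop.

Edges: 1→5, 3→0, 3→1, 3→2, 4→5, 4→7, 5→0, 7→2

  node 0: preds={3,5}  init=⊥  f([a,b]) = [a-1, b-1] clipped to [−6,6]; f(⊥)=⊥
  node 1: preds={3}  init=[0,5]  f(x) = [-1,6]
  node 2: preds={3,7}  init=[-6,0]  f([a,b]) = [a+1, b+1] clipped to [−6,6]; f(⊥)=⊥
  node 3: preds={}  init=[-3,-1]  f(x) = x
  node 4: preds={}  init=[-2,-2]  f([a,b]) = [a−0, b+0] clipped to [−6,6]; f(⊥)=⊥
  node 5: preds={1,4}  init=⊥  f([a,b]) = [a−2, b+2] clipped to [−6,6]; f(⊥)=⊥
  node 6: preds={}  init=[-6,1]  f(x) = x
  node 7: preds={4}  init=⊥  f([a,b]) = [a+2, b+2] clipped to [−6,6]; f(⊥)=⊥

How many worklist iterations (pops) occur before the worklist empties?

Iteration log — 10 steps:
  step 1. node 0  ⊔preds=[-3,-1]  new=[-4,-2]  old=⊥  +wl: 
  step 2. node 1  ⊔preds=[-3,-1]  new=[-1,6]  old=[0,5]  +wl: 
  step 3. node 2  ⊔preds=[-3,-1]  new=[-6,0]  stable
  step 4. node 3  ⊔preds=⊥  new=[-3,-1]  stable
  step 5. node 4  ⊔preds=⊥  new=[-2,-2]  stable
  step 6. node 5  ⊔preds=[-2,6]  new=[-4,6]  old=⊥  +wl: 0
  step 7. node 6  ⊔preds=⊥  new=[-6,1]  stable
  step 8. node 7  ⊔preds=[-2,-2]  new=[0,0]  old=⊥  +wl: 2
  step 9. node 0  ⊔preds=[-4,6]  new=[-5,5]  old=[-4,-2]  +wl: 
  step 10. node 2  ⊔preds=[-3,0]  new=[-6,1]  old=[-6,0]  +wl: 

Least fixpoint reached:
  node 0: [-5,5]
  node 1: [-1,6]
  node 2: [-6,1]
  node 3: [-3,-1]
  node 4: [-2,-2]
  node 5: [-4,6]
  node 6: [-6,1]
  node 7: [0,0]

10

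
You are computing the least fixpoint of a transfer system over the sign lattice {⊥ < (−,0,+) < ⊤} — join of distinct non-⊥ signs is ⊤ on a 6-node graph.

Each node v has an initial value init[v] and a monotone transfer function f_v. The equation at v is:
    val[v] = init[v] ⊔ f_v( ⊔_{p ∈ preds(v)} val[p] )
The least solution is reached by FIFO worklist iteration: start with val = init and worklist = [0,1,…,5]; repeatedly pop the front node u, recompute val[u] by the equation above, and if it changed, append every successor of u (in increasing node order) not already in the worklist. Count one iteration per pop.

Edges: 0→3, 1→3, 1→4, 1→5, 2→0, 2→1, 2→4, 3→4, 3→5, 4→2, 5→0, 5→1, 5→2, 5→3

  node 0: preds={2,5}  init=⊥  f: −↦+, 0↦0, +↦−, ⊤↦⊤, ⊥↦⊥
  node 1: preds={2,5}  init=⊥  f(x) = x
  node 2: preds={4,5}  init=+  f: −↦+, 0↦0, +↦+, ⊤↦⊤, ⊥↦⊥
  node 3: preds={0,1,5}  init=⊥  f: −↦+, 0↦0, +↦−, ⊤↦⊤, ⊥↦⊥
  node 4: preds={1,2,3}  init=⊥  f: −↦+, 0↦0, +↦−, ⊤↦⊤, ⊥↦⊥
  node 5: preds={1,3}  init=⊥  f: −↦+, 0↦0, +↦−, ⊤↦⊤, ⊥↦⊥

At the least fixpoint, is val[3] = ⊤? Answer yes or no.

yes

Iteration log — 12 steps:
  step 1. node 0  ⊔preds=+  new=−  old=⊥  +wl: 
  step 2. node 1  ⊔preds=+  new=+  old=⊥  +wl: 
  step 3. node 2  ⊔preds=⊥  new=+  stable
  step 4. node 3  ⊔preds=⊤  new=⊤  old=⊥  +wl: 
  step 5. node 4  ⊔preds=⊤  new=⊤  old=⊥  +wl: 2
  step 6. node 5  ⊔preds=⊤  new=⊤  old=⊥  +wl: 0,1,3
  step 7. node 2  ⊔preds=⊤  new=⊤  old=+  +wl: 4
  step 8. node 0  ⊔preds=⊤  new=⊤  old=−  +wl: 
  step 9. node 1  ⊔preds=⊤  new=⊤  old=+  +wl: 5
  step 10. node 3  ⊔preds=⊤  new=⊤  stable
  step 11. node 4  ⊔preds=⊤  new=⊤  stable
  step 12. node 5  ⊔preds=⊤  new=⊤  stable

Least fixpoint reached:
  node 0: ⊤
  node 1: ⊤
  node 2: ⊤
  node 3: ⊤
  node 4: ⊤
  node 5: ⊤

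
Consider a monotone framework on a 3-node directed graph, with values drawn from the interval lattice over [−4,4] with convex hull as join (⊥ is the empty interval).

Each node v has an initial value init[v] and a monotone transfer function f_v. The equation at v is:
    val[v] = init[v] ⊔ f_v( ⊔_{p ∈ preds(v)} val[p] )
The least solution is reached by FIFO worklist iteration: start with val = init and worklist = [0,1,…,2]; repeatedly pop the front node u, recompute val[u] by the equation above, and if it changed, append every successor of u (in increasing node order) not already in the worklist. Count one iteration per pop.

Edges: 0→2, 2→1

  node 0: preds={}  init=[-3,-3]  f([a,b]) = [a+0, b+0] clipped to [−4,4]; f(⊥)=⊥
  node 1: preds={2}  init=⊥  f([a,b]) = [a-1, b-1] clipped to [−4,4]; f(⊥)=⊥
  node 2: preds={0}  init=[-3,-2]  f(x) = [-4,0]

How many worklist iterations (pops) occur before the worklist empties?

Iteration log — 4 steps:
  step 1. node 0  ⊔preds=⊥  new=[-3,-3]  stable
  step 2. node 1  ⊔preds=[-3,-2]  new=[-4,-3]  old=⊥  +wl: 
  step 3. node 2  ⊔preds=[-3,-3]  new=[-4,0]  old=[-3,-2]  +wl: 1
  step 4. node 1  ⊔preds=[-4,0]  new=[-4,-1]  old=[-4,-3]  +wl: 

Least fixpoint reached:
  node 0: [-3,-3]
  node 1: [-4,-1]
  node 2: [-4,0]

4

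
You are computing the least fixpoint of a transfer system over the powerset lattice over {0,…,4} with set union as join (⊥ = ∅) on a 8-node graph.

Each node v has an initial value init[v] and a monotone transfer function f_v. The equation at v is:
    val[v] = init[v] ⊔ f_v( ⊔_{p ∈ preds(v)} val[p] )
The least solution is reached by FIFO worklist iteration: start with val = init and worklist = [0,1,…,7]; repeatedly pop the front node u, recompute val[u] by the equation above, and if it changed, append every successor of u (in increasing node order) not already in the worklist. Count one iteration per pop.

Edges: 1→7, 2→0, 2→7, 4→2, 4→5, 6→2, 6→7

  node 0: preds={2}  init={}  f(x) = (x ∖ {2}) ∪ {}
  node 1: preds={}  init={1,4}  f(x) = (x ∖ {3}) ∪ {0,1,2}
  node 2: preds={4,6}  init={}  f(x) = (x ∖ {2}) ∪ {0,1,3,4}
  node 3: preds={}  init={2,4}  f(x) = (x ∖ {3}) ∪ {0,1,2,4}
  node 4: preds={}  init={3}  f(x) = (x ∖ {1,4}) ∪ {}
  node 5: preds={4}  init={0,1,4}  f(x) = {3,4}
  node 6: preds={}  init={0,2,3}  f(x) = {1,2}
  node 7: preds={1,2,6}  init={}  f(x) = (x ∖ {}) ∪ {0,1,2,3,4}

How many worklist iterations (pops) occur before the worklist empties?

10

Iteration log — 10 steps:
  step 1. node 0  ⊔preds={}  new={}  stable
  step 2. node 1  ⊔preds={}  new={0,1,2,4}  old={1,4}  +wl: 
  step 3. node 2  ⊔preds={0,2,3}  new={0,1,3,4}  old={}  +wl: 0
  step 4. node 3  ⊔preds={}  new={0,1,2,4}  old={2,4}  +wl: 
  step 5. node 4  ⊔preds={}  new={3}  stable
  step 6. node 5  ⊔preds={3}  new={0,1,3,4}  old={0,1,4}  +wl: 
  step 7. node 6  ⊔preds={}  new={0,1,2,3}  old={0,2,3}  +wl: 2
  step 8. node 7  ⊔preds={0,1,2,3,4}  new={0,1,2,3,4}  old={}  +wl: 
  step 9. node 0  ⊔preds={0,1,3,4}  new={0,1,3,4}  old={}  +wl: 
  step 10. node 2  ⊔preds={0,1,2,3}  new={0,1,3,4}  stable

Least fixpoint reached:
  node 0: {0,1,3,4}
  node 1: {0,1,2,4}
  node 2: {0,1,3,4}
  node 3: {0,1,2,4}
  node 4: {3}
  node 5: {0,1,3,4}
  node 6: {0,1,2,3}
  node 7: {0,1,2,3,4}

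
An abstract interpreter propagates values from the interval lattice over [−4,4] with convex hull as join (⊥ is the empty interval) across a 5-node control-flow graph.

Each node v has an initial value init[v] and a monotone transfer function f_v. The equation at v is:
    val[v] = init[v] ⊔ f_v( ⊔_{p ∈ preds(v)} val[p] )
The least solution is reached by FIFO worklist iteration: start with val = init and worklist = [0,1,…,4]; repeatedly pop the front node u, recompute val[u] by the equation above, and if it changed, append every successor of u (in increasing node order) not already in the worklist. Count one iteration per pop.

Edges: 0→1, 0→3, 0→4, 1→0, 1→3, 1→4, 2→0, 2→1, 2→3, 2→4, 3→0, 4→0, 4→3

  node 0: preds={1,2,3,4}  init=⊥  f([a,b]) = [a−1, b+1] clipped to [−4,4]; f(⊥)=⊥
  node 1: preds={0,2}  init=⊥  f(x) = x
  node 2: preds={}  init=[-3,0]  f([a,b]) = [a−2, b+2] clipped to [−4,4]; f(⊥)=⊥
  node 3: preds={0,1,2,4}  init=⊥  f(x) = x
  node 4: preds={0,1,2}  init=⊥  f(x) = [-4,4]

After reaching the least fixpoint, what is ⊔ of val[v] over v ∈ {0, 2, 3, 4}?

Worklist (11 pops):
  #1 pop 0: in=[-3,0] → [-4,1] (was ⊥); enqueue []
  #2 pop 1: in=[-4,1] → [-4,1] (was ⊥); enqueue [0]
  #3 pop 2: in=⊥ → [-3,0] (no change)
  #4 pop 3: in=[-4,1] → [-4,1] (was ⊥); enqueue []
  #5 pop 4: in=[-4,1] → [-4,4] (was ⊥); enqueue [3]
  #6 pop 0: in=[-4,4] → [-4,4] (was [-4,1]); enqueue [1,4]
  #7 pop 3: in=[-4,4] → [-4,4] (was [-4,1]); enqueue [0]
  #8 pop 1: in=[-4,4] → [-4,4] (was [-4,1]); enqueue [3]
  #9 pop 4: in=[-4,4] → [-4,4] (no change)
  #10 pop 0: in=[-4,4] → [-4,4] (no change)
  #11 pop 3: in=[-4,4] → [-4,4] (no change)

Fixpoint:
  val[0] = [-4,4]
  val[1] = [-4,4]
  val[2] = [-3,0]
  val[3] = [-4,4]
  val[4] = [-4,4]

[-4,4]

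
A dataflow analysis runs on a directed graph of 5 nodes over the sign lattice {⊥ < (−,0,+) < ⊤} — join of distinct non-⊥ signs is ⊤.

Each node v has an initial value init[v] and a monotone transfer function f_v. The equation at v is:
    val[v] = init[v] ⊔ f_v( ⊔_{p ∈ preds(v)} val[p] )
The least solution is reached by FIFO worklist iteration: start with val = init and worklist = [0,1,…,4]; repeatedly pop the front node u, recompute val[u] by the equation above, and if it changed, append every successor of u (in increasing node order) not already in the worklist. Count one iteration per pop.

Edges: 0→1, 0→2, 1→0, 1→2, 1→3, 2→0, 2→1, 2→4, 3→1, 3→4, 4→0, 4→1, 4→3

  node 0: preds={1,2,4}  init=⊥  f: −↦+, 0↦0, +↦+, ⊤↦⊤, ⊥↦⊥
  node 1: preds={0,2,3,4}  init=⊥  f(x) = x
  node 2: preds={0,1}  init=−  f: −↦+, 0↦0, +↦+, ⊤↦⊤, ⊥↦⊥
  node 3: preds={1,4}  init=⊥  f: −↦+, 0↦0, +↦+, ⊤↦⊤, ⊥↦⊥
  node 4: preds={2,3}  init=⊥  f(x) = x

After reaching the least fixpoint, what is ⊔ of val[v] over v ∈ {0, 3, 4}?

Trace (9 dequeues):
  [1] u=0 | in − | out + | prev ⊥ | push {}
  [2] u=1 | in ⊤ | out ⊤ | prev ⊥ | push {0}
  [3] u=2 | in ⊤ | out ⊤ | prev − | push {1}
  [4] u=3 | in ⊤ | out ⊤ | prev ⊥ | push {}
  [5] u=4 | in ⊤ | out ⊤ | prev ⊥ | push {3}
  [6] u=0 | in ⊤ | out ⊤ | prev + | push {2}
  [7] u=1 | in ⊤ | out ⊤ | ==
  [8] u=3 | in ⊤ | out ⊤ | ==
  [9] u=2 | in ⊤ | out ⊤ | ==

Converged values:
  [0] ⊤
  [1] ⊤
  [2] ⊤
  [3] ⊤
  [4] ⊤

⊤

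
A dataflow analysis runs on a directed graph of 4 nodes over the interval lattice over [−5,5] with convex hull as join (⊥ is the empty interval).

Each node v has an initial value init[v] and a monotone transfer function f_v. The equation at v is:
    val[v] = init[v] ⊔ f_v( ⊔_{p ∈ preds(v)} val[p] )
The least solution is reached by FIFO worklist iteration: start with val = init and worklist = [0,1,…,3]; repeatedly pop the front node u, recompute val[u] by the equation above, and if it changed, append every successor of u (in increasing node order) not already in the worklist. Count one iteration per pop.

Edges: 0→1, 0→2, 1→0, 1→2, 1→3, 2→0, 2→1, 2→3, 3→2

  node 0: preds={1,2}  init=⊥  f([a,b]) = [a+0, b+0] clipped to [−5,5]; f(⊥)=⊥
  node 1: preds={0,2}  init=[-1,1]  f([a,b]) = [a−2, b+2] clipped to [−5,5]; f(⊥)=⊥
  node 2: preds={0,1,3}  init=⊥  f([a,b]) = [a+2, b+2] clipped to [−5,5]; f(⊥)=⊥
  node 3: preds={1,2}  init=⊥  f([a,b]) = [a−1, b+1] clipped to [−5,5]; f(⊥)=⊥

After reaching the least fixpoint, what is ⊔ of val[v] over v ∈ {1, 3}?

Trace (11 dequeues):
  [1] u=0 | in [-1,1] | out [-1,1] | prev ⊥ | push {}
  [2] u=1 | in [-1,1] | out [-3,3] | prev [-1,1] | push {0}
  [3] u=2 | in [-3,3] | out [-1,5] | prev ⊥ | push {1}
  [4] u=3 | in [-3,5] | out [-4,5] | prev ⊥ | push {2}
  [5] u=0 | in [-3,5] | out [-3,5] | prev [-1,1] | push {}
  [6] u=1 | in [-3,5] | out [-5,5] | prev [-3,3] | push {0,3}
  [7] u=2 | in [-5,5] | out [-3,5] | prev [-1,5] | push {1}
  [8] u=0 | in [-5,5] | out [-5,5] | prev [-3,5] | push {2}
  [9] u=3 | in [-5,5] | out [-5,5] | prev [-4,5] | push {}
  [10] u=1 | in [-5,5] | out [-5,5] | ==
  [11] u=2 | in [-5,5] | out [-3,5] | ==

Converged values:
  [0] [-5,5]
  [1] [-5,5]
  [2] [-3,5]
  [3] [-5,5]

[-5,5]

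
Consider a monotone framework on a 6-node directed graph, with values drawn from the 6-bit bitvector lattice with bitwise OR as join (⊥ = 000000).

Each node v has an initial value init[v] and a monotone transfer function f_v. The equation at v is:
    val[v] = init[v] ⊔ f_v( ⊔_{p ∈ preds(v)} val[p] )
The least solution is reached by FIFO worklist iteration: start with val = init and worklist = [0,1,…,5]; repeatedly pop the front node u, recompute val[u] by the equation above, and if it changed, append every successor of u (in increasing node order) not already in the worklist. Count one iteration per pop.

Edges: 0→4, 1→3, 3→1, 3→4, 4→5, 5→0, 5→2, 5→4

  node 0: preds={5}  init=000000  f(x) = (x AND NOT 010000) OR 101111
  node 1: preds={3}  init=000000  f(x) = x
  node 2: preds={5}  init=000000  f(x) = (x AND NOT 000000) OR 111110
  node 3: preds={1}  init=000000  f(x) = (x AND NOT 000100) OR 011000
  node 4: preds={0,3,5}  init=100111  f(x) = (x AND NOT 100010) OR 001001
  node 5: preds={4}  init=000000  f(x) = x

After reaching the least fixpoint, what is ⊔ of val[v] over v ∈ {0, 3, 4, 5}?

111111

Worklist (11 pops):
  #1 pop 0: in=000000 → 101111 (was 000000); enqueue []
  #2 pop 1: in=000000 → 000000 (no change)
  #3 pop 2: in=000000 → 111110 (was 000000); enqueue []
  #4 pop 3: in=000000 → 011000 (was 000000); enqueue [1]
  #5 pop 4: in=111111 → 111111 (was 100111); enqueue []
  #6 pop 5: in=111111 → 111111 (was 000000); enqueue [0,2,4]
  #7 pop 1: in=011000 → 011000 (was 000000); enqueue [3]
  #8 pop 0: in=111111 → 101111 (no change)
  #9 pop 2: in=111111 → 111111 (was 111110); enqueue []
  #10 pop 4: in=111111 → 111111 (no change)
  #11 pop 3: in=011000 → 011000 (no change)

Fixpoint:
  val[0] = 101111
  val[1] = 011000
  val[2] = 111111
  val[3] = 011000
  val[4] = 111111
  val[5] = 111111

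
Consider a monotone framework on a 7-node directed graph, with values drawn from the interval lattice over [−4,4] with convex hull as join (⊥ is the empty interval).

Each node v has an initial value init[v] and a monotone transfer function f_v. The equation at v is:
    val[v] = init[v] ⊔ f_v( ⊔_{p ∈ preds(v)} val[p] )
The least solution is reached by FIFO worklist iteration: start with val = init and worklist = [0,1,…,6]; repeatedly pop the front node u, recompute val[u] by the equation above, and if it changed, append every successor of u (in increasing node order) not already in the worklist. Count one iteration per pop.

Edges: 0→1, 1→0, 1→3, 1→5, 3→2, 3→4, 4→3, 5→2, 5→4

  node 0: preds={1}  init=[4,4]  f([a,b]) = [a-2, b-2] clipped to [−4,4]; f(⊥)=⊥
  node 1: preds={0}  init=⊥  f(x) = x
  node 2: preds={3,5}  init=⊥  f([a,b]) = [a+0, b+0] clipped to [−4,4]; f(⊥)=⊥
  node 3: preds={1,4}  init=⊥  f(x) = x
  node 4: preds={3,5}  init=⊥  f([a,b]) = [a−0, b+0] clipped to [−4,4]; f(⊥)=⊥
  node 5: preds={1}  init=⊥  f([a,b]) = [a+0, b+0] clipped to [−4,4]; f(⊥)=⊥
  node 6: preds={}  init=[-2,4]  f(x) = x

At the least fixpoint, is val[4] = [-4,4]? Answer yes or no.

Trace (36 dequeues):
  [1] u=0 | in ⊥ | out [4,4] | ==
  [2] u=1 | in [4,4] | out [4,4] | prev ⊥ | push {0}
  [3] u=2 | in ⊥ | out ⊥ | ==
  [4] u=3 | in [4,4] | out [4,4] | prev ⊥ | push {2}
  [5] u=4 | in [4,4] | out [4,4] | prev ⊥ | push {3}
  [6] u=5 | in [4,4] | out [4,4] | prev ⊥ | push {4}
  [7] u=6 | in ⊥ | out [-2,4] | ==
  [8] u=0 | in [4,4] | out [2,4] | prev [4,4] | push {1}
  [9] u=2 | in [4,4] | out [4,4] | prev ⊥ | push {}
  [10] u=3 | in [4,4] | out [4,4] | ==
  [11] u=4 | in [4,4] | out [4,4] | ==
  [12] u=1 | in [2,4] | out [2,4] | prev [4,4] | push {0,3,5}
  [13] u=0 | in [2,4] | out [0,4] | prev [2,4] | push {1}
  [14] u=3 | in [2,4] | out [2,4] | prev [4,4] | push {2,4}
  [15] u=5 | in [2,4] | out [2,4] | prev [4,4] | push {}
  [16] u=1 | in [0,4] | out [0,4] | prev [2,4] | push {0,3,5}
  [17] u=2 | in [2,4] | out [2,4] | prev [4,4] | push {}
  [18] u=4 | in [2,4] | out [2,4] | prev [4,4] | push {}
  [19] u=0 | in [0,4] | out [-2,4] | prev [0,4] | push {1}
  [20] u=3 | in [0,4] | out [0,4] | prev [2,4] | push {2,4}
  [21] u=5 | in [0,4] | out [0,4] | prev [2,4] | push {}
  [22] u=1 | in [-2,4] | out [-2,4] | prev [0,4] | push {0,3,5}
  [23] u=2 | in [0,4] | out [0,4] | prev [2,4] | push {}
  [24] u=4 | in [0,4] | out [0,4] | prev [2,4] | push {}
  [25] u=0 | in [-2,4] | out [-4,4] | prev [-2,4] | push {1}
  [26] u=3 | in [-2,4] | out [-2,4] | prev [0,4] | push {2,4}
  [27] u=5 | in [-2,4] | out [-2,4] | prev [0,4] | push {}
  [28] u=1 | in [-4,4] | out [-4,4] | prev [-2,4] | push {0,3,5}
  [29] u=2 | in [-2,4] | out [-2,4] | prev [0,4] | push {}
  [30] u=4 | in [-2,4] | out [-2,4] | prev [0,4] | push {}
  [31] u=0 | in [-4,4] | out [-4,4] | ==
  [32] u=3 | in [-4,4] | out [-4,4] | prev [-2,4] | push {2,4}
  [33] u=5 | in [-4,4] | out [-4,4] | prev [-2,4] | push {}
  [34] u=2 | in [-4,4] | out [-4,4] | prev [-2,4] | push {}
  [35] u=4 | in [-4,4] | out [-4,4] | prev [-2,4] | push {3}
  [36] u=3 | in [-4,4] | out [-4,4] | ==

Converged values:
  [0] [-4,4]
  [1] [-4,4]
  [2] [-4,4]
  [3] [-4,4]
  [4] [-4,4]
  [5] [-4,4]
  [6] [-2,4]

yes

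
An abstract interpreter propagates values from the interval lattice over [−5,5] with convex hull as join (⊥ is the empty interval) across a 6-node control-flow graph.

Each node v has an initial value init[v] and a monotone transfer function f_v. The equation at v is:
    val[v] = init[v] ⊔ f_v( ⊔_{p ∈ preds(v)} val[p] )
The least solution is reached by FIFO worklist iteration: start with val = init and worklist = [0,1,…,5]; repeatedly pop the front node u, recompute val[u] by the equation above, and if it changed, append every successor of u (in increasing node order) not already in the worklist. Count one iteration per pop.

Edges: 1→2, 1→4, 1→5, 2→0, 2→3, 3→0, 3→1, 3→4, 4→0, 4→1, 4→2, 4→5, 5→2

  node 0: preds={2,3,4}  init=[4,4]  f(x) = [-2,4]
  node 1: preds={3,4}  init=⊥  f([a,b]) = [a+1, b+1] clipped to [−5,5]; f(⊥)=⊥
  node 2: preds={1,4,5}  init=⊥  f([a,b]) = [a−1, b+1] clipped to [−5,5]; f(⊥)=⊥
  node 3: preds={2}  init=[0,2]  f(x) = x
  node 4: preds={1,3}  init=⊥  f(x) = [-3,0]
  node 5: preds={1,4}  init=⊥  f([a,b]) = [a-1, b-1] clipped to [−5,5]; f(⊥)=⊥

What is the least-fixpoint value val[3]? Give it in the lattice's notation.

[-5,5]

Worklist (20 pops):
  #1 pop 0: in=[0,2] → [-2,4] (was [4,4]); enqueue []
  #2 pop 1: in=[0,2] → [1,3] (was ⊥); enqueue []
  #3 pop 2: in=[1,3] → [0,4] (was ⊥); enqueue [0]
  #4 pop 3: in=[0,4] → [0,4] (was [0,2]); enqueue [1]
  #5 pop 4: in=[0,4] → [-3,0] (was ⊥); enqueue [2]
  #6 pop 5: in=[-3,3] → [-4,2] (was ⊥); enqueue []
  #7 pop 0: in=[-3,4] → [-2,4] (no change)
  #8 pop 1: in=[-3,4] → [-2,5] (was [1,3]); enqueue [4,5]
  #9 pop 2: in=[-4,5] → [-5,5] (was [0,4]); enqueue [0,3]
  #10 pop 4: in=[-2,5] → [-3,0] (no change)
  #11 pop 5: in=[-3,5] → [-4,4] (was [-4,2]); enqueue [2]
  #12 pop 0: in=[-5,5] → [-2,4] (no change)
  #13 pop 3: in=[-5,5] → [-5,5] (was [0,4]); enqueue [0,1,4]
  #14 pop 2: in=[-4,5] → [-5,5] (no change)
  #15 pop 0: in=[-5,5] → [-2,4] (no change)
  #16 pop 1: in=[-5,5] → [-4,5] (was [-2,5]); enqueue [2,5]
  #17 pop 4: in=[-5,5] → [-3,0] (no change)
  #18 pop 2: in=[-4,5] → [-5,5] (no change)
  #19 pop 5: in=[-4,5] → [-5,4] (was [-4,4]); enqueue [2]
  #20 pop 2: in=[-5,5] → [-5,5] (no change)

Fixpoint:
  val[0] = [-2,4]
  val[1] = [-4,5]
  val[2] = [-5,5]
  val[3] = [-5,5]
  val[4] = [-3,0]
  val[5] = [-5,4]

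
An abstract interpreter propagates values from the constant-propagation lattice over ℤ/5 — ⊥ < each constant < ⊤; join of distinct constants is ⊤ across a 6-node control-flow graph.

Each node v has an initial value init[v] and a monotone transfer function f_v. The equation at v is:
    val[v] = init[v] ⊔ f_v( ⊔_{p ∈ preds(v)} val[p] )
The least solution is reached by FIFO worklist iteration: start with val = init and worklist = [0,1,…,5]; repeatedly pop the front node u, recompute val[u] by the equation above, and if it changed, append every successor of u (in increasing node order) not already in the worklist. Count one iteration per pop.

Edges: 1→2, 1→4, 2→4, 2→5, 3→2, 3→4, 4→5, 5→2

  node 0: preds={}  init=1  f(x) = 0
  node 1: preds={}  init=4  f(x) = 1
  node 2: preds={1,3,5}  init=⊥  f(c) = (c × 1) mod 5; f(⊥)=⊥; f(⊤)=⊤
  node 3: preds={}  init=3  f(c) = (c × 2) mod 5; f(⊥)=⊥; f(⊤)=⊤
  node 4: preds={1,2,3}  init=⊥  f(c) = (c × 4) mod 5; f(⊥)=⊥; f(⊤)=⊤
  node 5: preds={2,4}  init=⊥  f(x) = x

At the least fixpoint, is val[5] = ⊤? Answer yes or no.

Trace (7 dequeues):
  [1] u=0 | in ⊥ | out ⊤ | prev 1 | push {}
  [2] u=1 | in ⊥ | out ⊤ | prev 4 | push {}
  [3] u=2 | in ⊤ | out ⊤ | prev ⊥ | push {}
  [4] u=3 | in ⊥ | out 3 | ==
  [5] u=4 | in ⊤ | out ⊤ | prev ⊥ | push {}
  [6] u=5 | in ⊤ | out ⊤ | prev ⊥ | push {2}
  [7] u=2 | in ⊤ | out ⊤ | ==

Converged values:
  [0] ⊤
  [1] ⊤
  [2] ⊤
  [3] 3
  [4] ⊤
  [5] ⊤

yes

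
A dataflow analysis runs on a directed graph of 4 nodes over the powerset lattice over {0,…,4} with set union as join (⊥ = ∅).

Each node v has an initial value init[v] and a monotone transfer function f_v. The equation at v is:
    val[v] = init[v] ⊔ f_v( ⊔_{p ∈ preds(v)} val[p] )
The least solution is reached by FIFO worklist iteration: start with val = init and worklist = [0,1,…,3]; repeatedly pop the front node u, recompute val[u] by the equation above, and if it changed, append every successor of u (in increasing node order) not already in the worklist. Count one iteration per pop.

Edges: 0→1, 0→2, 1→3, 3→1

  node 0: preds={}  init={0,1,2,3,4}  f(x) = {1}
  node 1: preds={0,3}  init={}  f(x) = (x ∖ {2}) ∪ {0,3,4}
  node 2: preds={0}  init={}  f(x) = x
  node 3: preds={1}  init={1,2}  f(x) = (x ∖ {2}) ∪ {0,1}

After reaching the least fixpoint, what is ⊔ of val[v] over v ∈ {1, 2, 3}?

Trace (5 dequeues):
  [1] u=0 | in {} | out {0,1,2,3,4} | ==
  [2] u=1 | in {0,1,2,3,4} | out {0,1,3,4} | prev {} | push {}
  [3] u=2 | in {0,1,2,3,4} | out {0,1,2,3,4} | prev {} | push {}
  [4] u=3 | in {0,1,3,4} | out {0,1,2,3,4} | prev {1,2} | push {1}
  [5] u=1 | in {0,1,2,3,4} | out {0,1,3,4} | ==

Converged values:
  [0] {0,1,2,3,4}
  [1] {0,1,3,4}
  [2] {0,1,2,3,4}
  [3] {0,1,2,3,4}

{0,1,2,3,4}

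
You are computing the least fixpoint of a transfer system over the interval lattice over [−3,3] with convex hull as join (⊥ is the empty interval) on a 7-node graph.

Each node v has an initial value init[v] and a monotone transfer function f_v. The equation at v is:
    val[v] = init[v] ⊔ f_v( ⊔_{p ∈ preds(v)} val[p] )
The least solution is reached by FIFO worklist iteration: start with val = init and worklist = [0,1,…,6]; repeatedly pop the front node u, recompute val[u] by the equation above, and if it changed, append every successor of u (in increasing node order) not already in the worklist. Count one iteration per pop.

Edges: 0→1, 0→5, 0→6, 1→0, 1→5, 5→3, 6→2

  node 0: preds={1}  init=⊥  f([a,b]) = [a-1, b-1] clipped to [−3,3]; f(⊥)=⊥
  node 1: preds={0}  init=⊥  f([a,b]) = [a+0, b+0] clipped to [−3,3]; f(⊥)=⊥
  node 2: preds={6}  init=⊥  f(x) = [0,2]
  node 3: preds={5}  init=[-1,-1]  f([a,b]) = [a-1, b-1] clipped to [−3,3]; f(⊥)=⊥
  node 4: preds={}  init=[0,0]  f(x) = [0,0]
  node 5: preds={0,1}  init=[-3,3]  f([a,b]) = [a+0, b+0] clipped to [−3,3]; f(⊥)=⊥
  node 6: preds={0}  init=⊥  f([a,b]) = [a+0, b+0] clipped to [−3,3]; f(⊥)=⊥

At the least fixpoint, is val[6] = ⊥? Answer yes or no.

yes

Trace (7 dequeues):
  [1] u=0 | in ⊥ | out ⊥ | ==
  [2] u=1 | in ⊥ | out ⊥ | ==
  [3] u=2 | in ⊥ | out [0,2] | prev ⊥ | push {}
  [4] u=3 | in [-3,3] | out [-3,2] | prev [-1,-1] | push {}
  [5] u=4 | in ⊥ | out [0,0] | ==
  [6] u=5 | in ⊥ | out [-3,3] | ==
  [7] u=6 | in ⊥ | out ⊥ | ==

Converged values:
  [0] ⊥
  [1] ⊥
  [2] [0,2]
  [3] [-3,2]
  [4] [0,0]
  [5] [-3,3]
  [6] ⊥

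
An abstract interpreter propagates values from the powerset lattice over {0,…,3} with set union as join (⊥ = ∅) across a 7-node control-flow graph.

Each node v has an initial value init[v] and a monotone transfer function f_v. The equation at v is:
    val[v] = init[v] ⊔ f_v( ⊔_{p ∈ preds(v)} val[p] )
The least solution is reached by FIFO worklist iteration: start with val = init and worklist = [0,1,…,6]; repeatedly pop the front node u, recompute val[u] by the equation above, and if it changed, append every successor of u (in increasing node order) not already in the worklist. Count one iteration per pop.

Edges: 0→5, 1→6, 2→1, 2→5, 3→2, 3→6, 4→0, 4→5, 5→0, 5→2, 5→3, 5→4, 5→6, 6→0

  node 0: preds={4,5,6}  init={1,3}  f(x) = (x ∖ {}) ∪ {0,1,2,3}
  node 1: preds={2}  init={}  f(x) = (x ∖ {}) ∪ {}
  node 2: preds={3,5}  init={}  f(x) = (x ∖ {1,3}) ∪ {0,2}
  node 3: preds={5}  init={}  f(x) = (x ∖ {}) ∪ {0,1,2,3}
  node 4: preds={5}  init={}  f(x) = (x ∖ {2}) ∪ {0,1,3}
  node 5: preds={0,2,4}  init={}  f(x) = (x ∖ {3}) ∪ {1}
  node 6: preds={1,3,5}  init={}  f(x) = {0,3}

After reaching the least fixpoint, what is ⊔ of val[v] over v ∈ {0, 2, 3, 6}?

Worklist (13 pops):
  #1 pop 0: in={} → {0,1,2,3} (was {1,3}); enqueue []
  #2 pop 1: in={} → {} (no change)
  #3 pop 2: in={} → {0,2} (was {}); enqueue [1]
  #4 pop 3: in={} → {0,1,2,3} (was {}); enqueue [2]
  #5 pop 4: in={} → {0,1,3} (was {}); enqueue [0]
  #6 pop 5: in={0,1,2,3} → {0,1,2} (was {}); enqueue [3,4]
  #7 pop 6: in={0,1,2,3} → {0,3} (was {}); enqueue []
  #8 pop 1: in={0,2} → {0,2} (was {}); enqueue [6]
  #9 pop 2: in={0,1,2,3} → {0,2} (no change)
  #10 pop 0: in={0,1,2,3} → {0,1,2,3} (no change)
  #11 pop 3: in={0,1,2} → {0,1,2,3} (no change)
  #12 pop 4: in={0,1,2} → {0,1,3} (no change)
  #13 pop 6: in={0,1,2,3} → {0,3} (no change)

Fixpoint:
  val[0] = {0,1,2,3}
  val[1] = {0,2}
  val[2] = {0,2}
  val[3] = {0,1,2,3}
  val[4] = {0,1,3}
  val[5] = {0,1,2}
  val[6] = {0,3}

{0,1,2,3}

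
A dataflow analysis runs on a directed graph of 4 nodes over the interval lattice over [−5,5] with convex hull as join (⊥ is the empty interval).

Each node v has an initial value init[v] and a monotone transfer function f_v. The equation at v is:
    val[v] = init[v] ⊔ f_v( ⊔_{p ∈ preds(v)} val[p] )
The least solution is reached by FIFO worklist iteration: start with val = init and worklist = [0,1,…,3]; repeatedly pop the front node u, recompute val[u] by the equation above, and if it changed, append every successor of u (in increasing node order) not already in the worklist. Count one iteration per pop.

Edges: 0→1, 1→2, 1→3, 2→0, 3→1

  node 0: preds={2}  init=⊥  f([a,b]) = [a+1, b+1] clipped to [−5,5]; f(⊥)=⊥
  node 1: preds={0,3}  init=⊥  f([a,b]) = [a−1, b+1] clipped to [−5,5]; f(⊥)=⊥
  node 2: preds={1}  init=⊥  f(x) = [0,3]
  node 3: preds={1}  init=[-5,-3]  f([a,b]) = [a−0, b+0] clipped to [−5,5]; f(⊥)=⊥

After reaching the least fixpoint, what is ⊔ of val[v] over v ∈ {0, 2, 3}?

Worklist (9 pops):
  #1 pop 0: in=⊥ → ⊥ (no change)
  #2 pop 1: in=[-5,-3] → [-5,-2] (was ⊥); enqueue []
  #3 pop 2: in=[-5,-2] → [0,3] (was ⊥); enqueue [0]
  #4 pop 3: in=[-5,-2] → [-5,-2] (was [-5,-3]); enqueue [1]
  #5 pop 0: in=[0,3] → [1,4] (was ⊥); enqueue []
  #6 pop 1: in=[-5,4] → [-5,5] (was [-5,-2]); enqueue [2,3]
  #7 pop 2: in=[-5,5] → [0,3] (no change)
  #8 pop 3: in=[-5,5] → [-5,5] (was [-5,-2]); enqueue [1]
  #9 pop 1: in=[-5,5] → [-5,5] (no change)

Fixpoint:
  val[0] = [1,4]
  val[1] = [-5,5]
  val[2] = [0,3]
  val[3] = [-5,5]

[-5,5]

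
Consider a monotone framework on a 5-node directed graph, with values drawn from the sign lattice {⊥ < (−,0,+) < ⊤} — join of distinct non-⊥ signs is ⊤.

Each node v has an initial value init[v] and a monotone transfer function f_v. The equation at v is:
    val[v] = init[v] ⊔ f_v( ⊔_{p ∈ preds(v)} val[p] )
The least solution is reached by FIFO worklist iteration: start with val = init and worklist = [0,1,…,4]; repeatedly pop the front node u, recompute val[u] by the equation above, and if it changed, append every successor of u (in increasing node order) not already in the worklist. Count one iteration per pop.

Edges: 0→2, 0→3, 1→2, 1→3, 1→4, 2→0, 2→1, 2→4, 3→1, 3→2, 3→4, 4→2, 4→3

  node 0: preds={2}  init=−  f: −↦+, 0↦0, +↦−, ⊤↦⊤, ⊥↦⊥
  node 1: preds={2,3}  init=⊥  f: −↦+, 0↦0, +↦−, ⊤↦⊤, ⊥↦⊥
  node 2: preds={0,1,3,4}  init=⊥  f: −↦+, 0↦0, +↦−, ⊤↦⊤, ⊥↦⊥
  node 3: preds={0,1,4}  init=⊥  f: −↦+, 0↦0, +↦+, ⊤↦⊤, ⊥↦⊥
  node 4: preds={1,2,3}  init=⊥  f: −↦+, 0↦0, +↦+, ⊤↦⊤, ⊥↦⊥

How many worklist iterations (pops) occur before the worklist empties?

Iteration log — 15 steps:
  step 1. node 0  ⊔preds=⊥  new=−  stable
  step 2. node 1  ⊔preds=⊥  new=⊥  stable
  step 3. node 2  ⊔preds=−  new=+  old=⊥  +wl: 0,1
  step 4. node 3  ⊔preds=−  new=+  old=⊥  +wl: 2
  step 5. node 4  ⊔preds=+  new=+  old=⊥  +wl: 3
  step 6. node 0  ⊔preds=+  new=−  stable
  step 7. node 1  ⊔preds=+  new=−  old=⊥  +wl: 4
  step 8. node 2  ⊔preds=⊤  new=⊤  old=+  +wl: 0,1
  step 9. node 3  ⊔preds=⊤  new=⊤  old=+  +wl: 2
  step 10. node 4  ⊔preds=⊤  new=⊤  old=+  +wl: 3
  step 11. node 0  ⊔preds=⊤  new=⊤  old=−  +wl: 
  step 12. node 1  ⊔preds=⊤  new=⊤  old=−  +wl: 4
  step 13. node 2  ⊔preds=⊤  new=⊤  stable
  step 14. node 3  ⊔preds=⊤  new=⊤  stable
  step 15. node 4  ⊔preds=⊤  new=⊤  stable

Least fixpoint reached:
  node 0: ⊤
  node 1: ⊤
  node 2: ⊤
  node 3: ⊤
  node 4: ⊤

15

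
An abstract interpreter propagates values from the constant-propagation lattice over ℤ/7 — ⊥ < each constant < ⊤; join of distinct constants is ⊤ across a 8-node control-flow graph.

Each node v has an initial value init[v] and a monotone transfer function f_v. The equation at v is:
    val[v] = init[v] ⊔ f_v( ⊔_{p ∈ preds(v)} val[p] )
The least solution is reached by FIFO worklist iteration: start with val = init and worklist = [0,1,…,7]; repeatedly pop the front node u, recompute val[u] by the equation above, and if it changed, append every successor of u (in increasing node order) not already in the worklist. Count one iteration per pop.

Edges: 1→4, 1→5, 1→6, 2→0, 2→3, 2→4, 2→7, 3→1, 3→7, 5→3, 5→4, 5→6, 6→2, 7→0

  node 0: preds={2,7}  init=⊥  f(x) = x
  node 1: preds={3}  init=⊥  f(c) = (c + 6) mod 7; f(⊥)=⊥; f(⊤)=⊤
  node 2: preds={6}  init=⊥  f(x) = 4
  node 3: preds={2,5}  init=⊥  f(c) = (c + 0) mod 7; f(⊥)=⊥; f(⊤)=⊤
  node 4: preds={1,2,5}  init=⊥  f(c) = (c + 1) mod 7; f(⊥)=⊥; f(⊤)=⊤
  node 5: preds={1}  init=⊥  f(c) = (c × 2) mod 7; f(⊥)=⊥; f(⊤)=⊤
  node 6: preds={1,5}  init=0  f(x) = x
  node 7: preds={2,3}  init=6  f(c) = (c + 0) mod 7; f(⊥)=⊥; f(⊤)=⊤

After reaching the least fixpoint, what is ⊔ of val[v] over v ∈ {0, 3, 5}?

Trace (23 dequeues):
  [1] u=0 | in 6 | out 6 | prev ⊥ | push {}
  [2] u=1 | in ⊥ | out ⊥ | ==
  [3] u=2 | in 0 | out 4 | prev ⊥ | push {0}
  [4] u=3 | in 4 | out 4 | prev ⊥ | push {1}
  [5] u=4 | in 4 | out 5 | prev ⊥ | push {}
  [6] u=5 | in ⊥ | out ⊥ | ==
  [7] u=6 | in ⊥ | out 0 | ==
  [8] u=7 | in 4 | out ⊤ | prev 6 | push {}
  [9] u=0 | in ⊤ | out ⊤ | prev 6 | push {}
  [10] u=1 | in 4 | out 3 | prev ⊥ | push {4,5,6}
  [11] u=4 | in ⊤ | out ⊤ | prev 5 | push {}
  [12] u=5 | in 3 | out 6 | prev ⊥ | push {3,4}
  [13] u=6 | in ⊤ | out ⊤ | prev 0 | push {2}
  [14] u=3 | in ⊤ | out ⊤ | prev 4 | push {1,7}
  [15] u=4 | in ⊤ | out ⊤ | ==
  [16] u=2 | in ⊤ | out 4 | ==
  [17] u=1 | in ⊤ | out ⊤ | prev 3 | push {4,5,6}
  [18] u=7 | in ⊤ | out ⊤ | ==
  [19] u=4 | in ⊤ | out ⊤ | ==
  [20] u=5 | in ⊤ | out ⊤ | prev 6 | push {3,4}
  [21] u=6 | in ⊤ | out ⊤ | ==
  [22] u=3 | in ⊤ | out ⊤ | ==
  [23] u=4 | in ⊤ | out ⊤ | ==

Converged values:
  [0] ⊤
  [1] ⊤
  [2] 4
  [3] ⊤
  [4] ⊤
  [5] ⊤
  [6] ⊤
  [7] ⊤

⊤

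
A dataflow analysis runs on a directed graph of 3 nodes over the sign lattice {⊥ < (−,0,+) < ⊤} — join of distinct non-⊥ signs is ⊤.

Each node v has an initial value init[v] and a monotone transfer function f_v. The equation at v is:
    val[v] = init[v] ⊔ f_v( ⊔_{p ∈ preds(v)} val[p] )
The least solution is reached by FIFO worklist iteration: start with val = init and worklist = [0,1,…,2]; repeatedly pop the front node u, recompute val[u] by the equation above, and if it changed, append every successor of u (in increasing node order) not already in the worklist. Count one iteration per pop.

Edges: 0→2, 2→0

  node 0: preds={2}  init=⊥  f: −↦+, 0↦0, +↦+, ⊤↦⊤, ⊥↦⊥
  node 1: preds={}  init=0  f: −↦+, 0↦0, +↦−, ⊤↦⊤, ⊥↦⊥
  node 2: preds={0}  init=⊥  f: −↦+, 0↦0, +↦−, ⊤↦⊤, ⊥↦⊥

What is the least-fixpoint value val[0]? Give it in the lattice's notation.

⊥

Trace (3 dequeues):
  [1] u=0 | in ⊥ | out ⊥ | ==
  [2] u=1 | in ⊥ | out 0 | ==
  [3] u=2 | in ⊥ | out ⊥ | ==

Converged values:
  [0] ⊥
  [1] 0
  [2] ⊥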